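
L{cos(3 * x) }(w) w/(w^2 + 9) 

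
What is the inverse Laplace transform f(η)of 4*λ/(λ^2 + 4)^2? η*sin(2*η)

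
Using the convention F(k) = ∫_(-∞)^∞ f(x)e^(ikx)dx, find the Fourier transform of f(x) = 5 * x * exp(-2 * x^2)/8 5 * sqrt(2) * I * sqrt(pi) * k * exp(-k^2/8)/64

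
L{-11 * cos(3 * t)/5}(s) -11 * s/(5 * s^2 + 45)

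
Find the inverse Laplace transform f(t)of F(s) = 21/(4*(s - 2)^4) 7*t^3*exp(2*t)/8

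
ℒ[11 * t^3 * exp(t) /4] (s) 33/(2 * (s - 1) ^4) 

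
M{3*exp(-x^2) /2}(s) 3*gamma(s/2) /4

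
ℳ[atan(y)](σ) -pi * sec(pi * σ/2)/(2 * σ)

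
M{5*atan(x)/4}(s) -5*pi*sec(pi*s/2)/(8*s)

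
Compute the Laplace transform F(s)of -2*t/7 -2/(7*s^2)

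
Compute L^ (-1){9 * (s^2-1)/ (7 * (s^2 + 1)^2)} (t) 9 * t * cos (t)/7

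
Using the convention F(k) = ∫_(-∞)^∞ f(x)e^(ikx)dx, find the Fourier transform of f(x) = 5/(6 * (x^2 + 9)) 5 * pi * exp(-3 * Abs(k))/18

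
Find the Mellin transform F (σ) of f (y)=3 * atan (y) -3 * pi * sec (pi * σ/2) / (2 * σ) 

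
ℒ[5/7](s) 5/(7*s)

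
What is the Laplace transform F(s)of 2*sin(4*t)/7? 8/(7*(s^2 + 16))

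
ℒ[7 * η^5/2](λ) 420/λ^6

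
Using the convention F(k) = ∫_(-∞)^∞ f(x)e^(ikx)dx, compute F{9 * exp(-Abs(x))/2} 9/(k^2 + 1)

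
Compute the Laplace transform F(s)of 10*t 10/s^2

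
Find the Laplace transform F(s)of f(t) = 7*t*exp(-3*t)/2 7/(2*(s + 3)^2)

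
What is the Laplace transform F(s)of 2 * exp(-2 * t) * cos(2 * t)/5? 2 * (s + 2)/(5 * ((s + 2)^2 + 4))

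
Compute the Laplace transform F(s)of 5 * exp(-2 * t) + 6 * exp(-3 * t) 6/(s + 3) + 5/(s + 2)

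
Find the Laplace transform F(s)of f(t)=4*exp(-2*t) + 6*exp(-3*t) 6/(s + 3) + 4/(s + 2)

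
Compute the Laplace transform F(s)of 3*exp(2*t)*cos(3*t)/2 3*(s - 2)/(2*((s - 2)^2 + 9))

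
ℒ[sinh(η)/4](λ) 1/(4 * (λ^2 - 1))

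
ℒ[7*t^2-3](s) 14/s^3-3/s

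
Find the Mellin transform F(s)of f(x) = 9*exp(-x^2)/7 9*gamma(s/2)/14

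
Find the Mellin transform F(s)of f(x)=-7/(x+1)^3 -7 * pi * (s - 2) * (s - 1)/(2 * sin(pi * s))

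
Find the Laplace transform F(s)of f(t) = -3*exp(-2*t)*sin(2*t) -6/((s+2)^2+4)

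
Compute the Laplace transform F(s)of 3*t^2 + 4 6/s^3 + 4/s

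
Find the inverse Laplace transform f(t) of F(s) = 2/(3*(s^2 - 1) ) 2*sinh(t) /3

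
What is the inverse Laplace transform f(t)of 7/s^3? 7*t^2/2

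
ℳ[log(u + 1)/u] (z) -pi*csc(pi*z)/(z - 1)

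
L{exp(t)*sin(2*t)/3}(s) 2/(3*((s - 1)^2 + 4))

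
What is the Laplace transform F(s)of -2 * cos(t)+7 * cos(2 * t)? 7 * s/(s^2+4) - 2 * s/(s^2+1)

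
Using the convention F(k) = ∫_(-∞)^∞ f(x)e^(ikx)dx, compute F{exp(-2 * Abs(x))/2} 2/(k^2 + 4)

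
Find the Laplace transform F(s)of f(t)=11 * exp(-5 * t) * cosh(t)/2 11 * (s + 5)/(2 * ((s + 5)^2 - 1))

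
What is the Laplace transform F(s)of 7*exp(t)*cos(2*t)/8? 7*(s - 1)/(8*((s - 1)^2 + 4))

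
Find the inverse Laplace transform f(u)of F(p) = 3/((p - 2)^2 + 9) exp(2 * u) * sin(3 * u)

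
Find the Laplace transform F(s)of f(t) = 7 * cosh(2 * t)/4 7 * s/(4 * (s^2 - 4))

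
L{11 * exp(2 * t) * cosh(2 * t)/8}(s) 11 * (s - 2)/(8 * s * (s - 4))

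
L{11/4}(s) 11/(4*s)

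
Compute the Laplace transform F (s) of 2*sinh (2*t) 4/ (s^2 - 4) 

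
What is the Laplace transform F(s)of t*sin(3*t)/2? 3*s/(s^2 + 9)^2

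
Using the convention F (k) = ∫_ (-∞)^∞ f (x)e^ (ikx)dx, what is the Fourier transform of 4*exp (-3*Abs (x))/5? 24/ (5*(k^2 + 9))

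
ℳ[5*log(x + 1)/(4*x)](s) -5*pi*csc(pi*s)/(4*s - 4)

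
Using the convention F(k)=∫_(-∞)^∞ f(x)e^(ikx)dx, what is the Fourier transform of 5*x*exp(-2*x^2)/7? 5*sqrt(2)*I*sqrt(pi)*k*exp(-k^2/8)/56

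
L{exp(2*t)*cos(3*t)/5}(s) (s - 2)/(5*((s - 2)^2 + 9))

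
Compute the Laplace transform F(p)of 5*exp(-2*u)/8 5/(8*(p + 2))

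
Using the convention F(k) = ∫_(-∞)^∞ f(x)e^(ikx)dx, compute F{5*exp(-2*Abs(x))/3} 20/(3*(k^2 + 4))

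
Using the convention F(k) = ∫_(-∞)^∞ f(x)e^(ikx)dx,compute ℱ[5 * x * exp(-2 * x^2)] 5 * sqrt(2) * I * sqrt(pi) * k * exp(-k^2/8)/8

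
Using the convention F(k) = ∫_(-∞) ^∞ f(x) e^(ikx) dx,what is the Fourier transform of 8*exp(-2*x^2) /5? 4*sqrt(2)*sqrt(pi)*exp(-k^2/8) /5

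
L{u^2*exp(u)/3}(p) 2/(3*(p - 1)^3)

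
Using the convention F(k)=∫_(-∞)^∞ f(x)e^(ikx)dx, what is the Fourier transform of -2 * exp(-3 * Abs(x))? -12/(k^2 + 9)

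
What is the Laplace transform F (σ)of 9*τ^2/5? 18/ (5*σ^3)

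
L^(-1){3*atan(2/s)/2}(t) 3*sin(2*t)/(2*t)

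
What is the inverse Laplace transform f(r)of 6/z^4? r^3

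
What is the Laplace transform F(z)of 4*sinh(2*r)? 8/(z^2 - 4)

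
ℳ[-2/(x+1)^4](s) pi*(s - 3)*(s - 2)*(s - 1)/(3*sin(pi*s))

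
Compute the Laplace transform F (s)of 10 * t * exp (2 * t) 10/ (s - 2)^2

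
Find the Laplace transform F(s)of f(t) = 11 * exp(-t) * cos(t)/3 11 * (s + 1)/(3 * ((s + 1)^2 + 1))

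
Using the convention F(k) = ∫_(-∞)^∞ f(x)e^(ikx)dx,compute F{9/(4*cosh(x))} 9*pi/(4*cosh(pi*k/2))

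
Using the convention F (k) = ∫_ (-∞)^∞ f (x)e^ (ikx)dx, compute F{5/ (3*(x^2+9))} 5*pi*exp (-3*Abs (k))/9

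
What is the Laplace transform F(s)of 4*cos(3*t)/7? 4*s/(7*(s^2 + 9))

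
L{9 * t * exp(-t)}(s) 9/(s + 1)^2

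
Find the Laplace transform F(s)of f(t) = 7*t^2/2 7/s^3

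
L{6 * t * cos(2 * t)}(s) 6 * (s^2 - 4)/(s^2+4)^2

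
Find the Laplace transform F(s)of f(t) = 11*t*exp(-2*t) 11/(s + 2)^2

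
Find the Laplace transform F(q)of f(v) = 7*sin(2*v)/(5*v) 7*atan(2/q)/5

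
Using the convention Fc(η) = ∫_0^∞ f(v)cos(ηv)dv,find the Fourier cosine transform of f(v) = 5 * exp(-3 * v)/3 5/(η^2+9)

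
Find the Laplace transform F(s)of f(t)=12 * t 12/s^2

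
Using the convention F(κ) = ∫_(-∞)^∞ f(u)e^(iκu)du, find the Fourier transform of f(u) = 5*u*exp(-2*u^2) 5*sqrt(2)*I*sqrt(pi)*κ*exp(-κ^2/8)/8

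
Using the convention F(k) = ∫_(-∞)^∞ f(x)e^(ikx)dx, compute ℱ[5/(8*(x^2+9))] 5*pi*exp(-3*Abs(k))/24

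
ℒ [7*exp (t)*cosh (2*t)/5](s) 7*(s - 1)/ (5*( (s - 1)^2 - 4))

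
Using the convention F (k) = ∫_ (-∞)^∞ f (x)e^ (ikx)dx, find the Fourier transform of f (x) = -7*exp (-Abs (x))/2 -7/ (k^2 + 1)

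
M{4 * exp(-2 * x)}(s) 2^(2 - s) * gamma(s)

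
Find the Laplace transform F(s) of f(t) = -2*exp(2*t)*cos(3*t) 2*(2 - s) /((s - 2) ^2 + 9) 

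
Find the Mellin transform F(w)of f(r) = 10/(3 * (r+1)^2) -10 * pi * (w - 1)/(3 * sin(pi * w))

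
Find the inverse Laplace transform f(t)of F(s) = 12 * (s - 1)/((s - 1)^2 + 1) 12 * exp(t) * cos(t)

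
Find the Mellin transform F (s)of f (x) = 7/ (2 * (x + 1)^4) 7 * gamma (s) * gamma (4 - s)/12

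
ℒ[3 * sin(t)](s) 3/(s^2 + 1)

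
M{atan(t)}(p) -pi*sec(pi*p/2)/(2*p)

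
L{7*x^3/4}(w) 21/(2*w^4)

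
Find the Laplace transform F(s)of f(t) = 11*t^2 22/s^3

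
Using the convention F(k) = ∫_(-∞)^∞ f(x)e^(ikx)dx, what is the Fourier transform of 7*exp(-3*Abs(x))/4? 21/(2*(k^2 + 9))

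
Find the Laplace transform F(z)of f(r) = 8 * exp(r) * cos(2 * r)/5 8 * (z - 1)/(5 * ((z - 1)^2+4))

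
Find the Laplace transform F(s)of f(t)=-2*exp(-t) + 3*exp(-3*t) 3/(s + 3) - 2/(s + 1)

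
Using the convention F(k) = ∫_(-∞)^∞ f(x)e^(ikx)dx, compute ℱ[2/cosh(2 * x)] pi/cosh(pi * k/4)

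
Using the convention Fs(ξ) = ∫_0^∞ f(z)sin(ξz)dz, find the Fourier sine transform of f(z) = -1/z -pi/2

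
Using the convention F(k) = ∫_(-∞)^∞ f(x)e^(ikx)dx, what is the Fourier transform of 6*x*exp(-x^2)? 3*I*sqrt(pi)*k*exp(-k^2/4)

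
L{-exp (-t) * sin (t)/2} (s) -1/ (2 * (s + 1)^2 + 2)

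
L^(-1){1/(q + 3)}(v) exp(-3 * v)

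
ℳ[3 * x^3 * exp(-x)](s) 3 * gamma(s + 3)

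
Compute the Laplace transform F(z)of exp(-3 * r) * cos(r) (z + 3)/((z + 3)^2 + 1)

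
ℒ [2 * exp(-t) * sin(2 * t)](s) 4/((s + 1) ^2 + 4) 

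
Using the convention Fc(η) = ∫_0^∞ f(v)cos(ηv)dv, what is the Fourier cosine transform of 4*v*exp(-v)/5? 4*(1 - η^2)/(5*(η^2+1)^2)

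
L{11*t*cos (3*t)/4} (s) 11*(s^2 - 9)/ (4*(s^2+9)^2)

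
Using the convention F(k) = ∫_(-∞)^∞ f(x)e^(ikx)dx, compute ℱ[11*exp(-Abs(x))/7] 22/(7*(k^2+1))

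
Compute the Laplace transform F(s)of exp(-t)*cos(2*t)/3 (s + 1)/(3*((s + 1)^2 + 4))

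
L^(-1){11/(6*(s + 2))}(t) 11*exp(-2*t)/6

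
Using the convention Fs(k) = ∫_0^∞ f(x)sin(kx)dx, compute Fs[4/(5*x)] 2*pi/5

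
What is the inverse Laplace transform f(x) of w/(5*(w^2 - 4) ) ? cosh(2*x) /5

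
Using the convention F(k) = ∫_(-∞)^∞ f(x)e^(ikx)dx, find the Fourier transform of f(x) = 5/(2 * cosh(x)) 5 * pi/(2 * cosh(pi * k/2))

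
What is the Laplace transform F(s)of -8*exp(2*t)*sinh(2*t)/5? -16/(5*s*(s - 4))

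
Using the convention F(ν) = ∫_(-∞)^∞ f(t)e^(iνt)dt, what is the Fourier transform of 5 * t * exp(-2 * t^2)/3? 5 * sqrt(2) * I * sqrt(pi) * ν * exp(-ν^2/8)/24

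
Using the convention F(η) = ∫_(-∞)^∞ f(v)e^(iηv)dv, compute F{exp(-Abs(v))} 2/(η^2 + 1)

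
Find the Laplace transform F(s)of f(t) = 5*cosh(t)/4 5*s/(4*(s^2 - 1))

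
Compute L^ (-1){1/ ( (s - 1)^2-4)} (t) exp (t)*sinh (2*t)/2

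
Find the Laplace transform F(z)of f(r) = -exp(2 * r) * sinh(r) -1/((z - 2)^2 - 1)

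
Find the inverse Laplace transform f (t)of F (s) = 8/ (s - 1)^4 4 * t^3 * exp (t)/3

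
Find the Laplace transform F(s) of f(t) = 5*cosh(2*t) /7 5*s/(7*(s^2 - 4) ) 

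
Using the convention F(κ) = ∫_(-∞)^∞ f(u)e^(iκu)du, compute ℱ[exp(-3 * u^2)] sqrt(3) * sqrt(pi) * exp(-κ^2/12)/3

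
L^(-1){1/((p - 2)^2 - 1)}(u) exp(2*u)*sinh(u)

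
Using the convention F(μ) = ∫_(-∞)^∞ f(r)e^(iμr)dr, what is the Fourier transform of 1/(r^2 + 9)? pi * exp(-3 * Abs(μ))/3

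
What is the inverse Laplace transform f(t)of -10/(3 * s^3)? -5 * t^2/3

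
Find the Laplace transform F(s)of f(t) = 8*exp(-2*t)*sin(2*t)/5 16/(5*((s+2)^2+4))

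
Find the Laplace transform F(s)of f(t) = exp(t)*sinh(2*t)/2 1/((s - 1)^2 - 4)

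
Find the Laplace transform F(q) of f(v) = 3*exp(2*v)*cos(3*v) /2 3*(q - 2) /(2*((q - 2) ^2 + 9) ) 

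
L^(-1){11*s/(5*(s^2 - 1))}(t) 11*cosh(t)/5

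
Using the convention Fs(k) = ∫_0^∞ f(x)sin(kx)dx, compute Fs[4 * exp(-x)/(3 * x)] 4 * atan(k)/3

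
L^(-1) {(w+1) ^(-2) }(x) x * exp(-x) 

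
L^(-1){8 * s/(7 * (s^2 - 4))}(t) 8 * cosh(2 * t)/7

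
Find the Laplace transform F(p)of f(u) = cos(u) p/(p^2 + 1)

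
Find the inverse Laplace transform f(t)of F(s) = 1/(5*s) 1/5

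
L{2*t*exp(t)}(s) 2/(s - 1)^2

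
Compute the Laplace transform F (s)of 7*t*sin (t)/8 7*s/ (4*(s^2 + 1)^2)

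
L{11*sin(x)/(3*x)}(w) 11*atan(1/w)/3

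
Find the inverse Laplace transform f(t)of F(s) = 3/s 3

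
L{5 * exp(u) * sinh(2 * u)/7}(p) 10/(7 * ((p - 1)^2 - 4))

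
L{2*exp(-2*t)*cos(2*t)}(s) 2*(s + 2)/((s + 2)^2 + 4)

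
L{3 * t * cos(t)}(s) 3 * (s^2 - 1)/(s^2 + 1)^2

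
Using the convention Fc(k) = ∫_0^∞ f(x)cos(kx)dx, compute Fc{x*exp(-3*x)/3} (9 - k^2)/(3*(k^2 + 9)^2)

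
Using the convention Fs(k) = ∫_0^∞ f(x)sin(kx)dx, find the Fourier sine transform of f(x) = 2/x pi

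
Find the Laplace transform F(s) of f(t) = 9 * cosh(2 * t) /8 9 * s/(8 * (s^2-4) ) 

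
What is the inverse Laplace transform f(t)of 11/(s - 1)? 11 * exp(t)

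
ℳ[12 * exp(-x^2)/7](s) 6 * gamma(s/2)/7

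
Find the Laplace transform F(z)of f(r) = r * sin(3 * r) 6 * z/(z^2 + 9)^2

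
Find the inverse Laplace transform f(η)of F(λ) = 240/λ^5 10*η^4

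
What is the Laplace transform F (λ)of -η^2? -2/λ^3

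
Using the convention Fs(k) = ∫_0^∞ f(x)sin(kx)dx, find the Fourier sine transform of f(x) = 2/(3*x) pi/3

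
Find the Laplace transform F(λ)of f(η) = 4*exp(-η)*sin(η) 4/((λ + 1)^2 + 1)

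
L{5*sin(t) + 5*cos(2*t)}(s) 5/(s^2 + 1) + 5*s/(s^2 + 4)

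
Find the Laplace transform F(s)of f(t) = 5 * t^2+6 6/s+10/s^3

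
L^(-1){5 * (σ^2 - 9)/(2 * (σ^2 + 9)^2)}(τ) 5 * τ * cos(3 * τ)/2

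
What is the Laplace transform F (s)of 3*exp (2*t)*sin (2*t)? 6/ ( (s - 2)^2+4)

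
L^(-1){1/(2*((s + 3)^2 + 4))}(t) exp(-3*t)*sin(2*t)/4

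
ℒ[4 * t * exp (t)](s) 4/ (s - 1)^2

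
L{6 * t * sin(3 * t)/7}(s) 36 * s/(7 * (s^2 + 9)^2)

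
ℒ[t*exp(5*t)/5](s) 1/(5*(s - 5)^2)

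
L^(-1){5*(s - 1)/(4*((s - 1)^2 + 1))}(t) 5*exp(t)*cos(t)/4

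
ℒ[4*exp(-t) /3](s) 4/(3*(s + 1) ) 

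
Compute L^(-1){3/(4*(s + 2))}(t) 3*exp(-2*t)/4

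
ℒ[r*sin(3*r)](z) 6*z/(z^2+9)^2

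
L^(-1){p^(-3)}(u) u^2/2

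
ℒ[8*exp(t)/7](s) 8/(7*(s - 1))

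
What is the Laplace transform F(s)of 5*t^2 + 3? 3/s + 10/s^3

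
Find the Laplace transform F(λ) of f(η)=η λ^(-2) 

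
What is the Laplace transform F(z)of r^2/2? z^(-3)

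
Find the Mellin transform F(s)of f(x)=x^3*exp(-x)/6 gamma(s + 3)/6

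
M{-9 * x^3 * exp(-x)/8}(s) -9 * gamma(s+3)/8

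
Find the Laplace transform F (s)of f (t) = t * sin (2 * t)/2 2 * s/ (s^2 + 4)^2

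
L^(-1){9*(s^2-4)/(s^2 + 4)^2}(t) 9*t*cos(2*t)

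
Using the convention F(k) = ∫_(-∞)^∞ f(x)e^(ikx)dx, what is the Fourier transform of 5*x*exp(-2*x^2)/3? 5*sqrt(2)*I*sqrt(pi)*k*exp(-k^2/8)/24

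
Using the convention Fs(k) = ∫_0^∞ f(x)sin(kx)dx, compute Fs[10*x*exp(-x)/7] 20*k/(7*(k^2 + 1)^2)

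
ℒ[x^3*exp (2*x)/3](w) 2/ (w - 2)^4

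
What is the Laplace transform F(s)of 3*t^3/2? 9/s^4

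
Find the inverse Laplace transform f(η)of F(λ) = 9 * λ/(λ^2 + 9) 9 * cos(3 * η)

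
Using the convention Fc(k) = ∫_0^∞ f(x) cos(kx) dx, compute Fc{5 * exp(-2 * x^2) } 5 * sqrt(2) * sqrt(pi) * exp(-k^2/8) /4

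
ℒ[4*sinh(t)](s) 4/(s^2-1)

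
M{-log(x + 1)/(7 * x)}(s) pi * csc(pi * s)/(7 * (s - 1))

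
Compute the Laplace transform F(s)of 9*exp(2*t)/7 9/(7*(s - 2))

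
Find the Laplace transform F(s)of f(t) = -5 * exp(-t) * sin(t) -5/((s + 1)^2 + 1)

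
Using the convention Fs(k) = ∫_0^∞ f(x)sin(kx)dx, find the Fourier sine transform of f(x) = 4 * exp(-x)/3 4 * k/(3 * (k^2 + 1))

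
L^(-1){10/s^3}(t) 5*t^2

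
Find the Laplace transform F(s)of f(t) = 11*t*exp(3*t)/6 11/(6*(s - 3)^2)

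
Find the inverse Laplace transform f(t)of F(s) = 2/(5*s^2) 2*t/5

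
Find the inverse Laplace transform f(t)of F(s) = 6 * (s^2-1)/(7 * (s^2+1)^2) 6 * t * cos(t)/7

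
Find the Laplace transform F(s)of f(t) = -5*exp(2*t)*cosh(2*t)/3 5*(2 - s)/(3*s*(s - 4))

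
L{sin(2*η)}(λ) 2/(λ^2 + 4)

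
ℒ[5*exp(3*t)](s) 5/(s - 3) 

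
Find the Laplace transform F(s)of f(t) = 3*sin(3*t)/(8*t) 3*atan(3/s)/8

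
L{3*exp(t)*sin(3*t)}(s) 9/((s - 1)^2+9)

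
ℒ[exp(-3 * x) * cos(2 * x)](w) (w + 3)/((w + 3)^2 + 4)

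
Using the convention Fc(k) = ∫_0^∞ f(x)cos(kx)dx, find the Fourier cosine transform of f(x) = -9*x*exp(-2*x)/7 9*(k^2 - 4)/(7*(k^2 + 4)^2)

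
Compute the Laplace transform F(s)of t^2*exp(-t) 2/(s + 1)^3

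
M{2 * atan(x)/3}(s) -pi * sec(pi * s/2)/(3 * s)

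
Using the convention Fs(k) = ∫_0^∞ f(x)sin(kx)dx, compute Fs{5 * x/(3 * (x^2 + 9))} 5 * pi * exp(-3 * k)/6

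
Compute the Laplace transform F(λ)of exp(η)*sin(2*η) 2/((λ - 1)^2+4)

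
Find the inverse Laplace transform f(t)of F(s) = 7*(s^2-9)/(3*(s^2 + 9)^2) 7*t*cos(3*t)/3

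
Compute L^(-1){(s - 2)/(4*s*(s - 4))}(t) exp(2*t)*cosh(2*t)/4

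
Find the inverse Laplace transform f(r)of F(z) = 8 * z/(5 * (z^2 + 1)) 8 * cos(r)/5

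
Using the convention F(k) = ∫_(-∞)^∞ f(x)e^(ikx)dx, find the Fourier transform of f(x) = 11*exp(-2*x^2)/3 11*sqrt(2)*sqrt(pi)*exp(-k^2/8)/6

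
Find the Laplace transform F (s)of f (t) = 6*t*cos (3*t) 6*(s^2 - 9)/ (s^2 + 9)^2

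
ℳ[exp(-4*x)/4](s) gamma(s)/(4*2^(2*s))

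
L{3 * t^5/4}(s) 90/s^6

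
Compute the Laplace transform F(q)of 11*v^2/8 11/(4*q^3)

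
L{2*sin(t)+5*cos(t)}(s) 5*s/(s^2+1)+2/(s^2+1)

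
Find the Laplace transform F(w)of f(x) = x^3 6/w^4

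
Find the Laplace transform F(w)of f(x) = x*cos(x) (w^2 - 1)/(w^2 + 1)^2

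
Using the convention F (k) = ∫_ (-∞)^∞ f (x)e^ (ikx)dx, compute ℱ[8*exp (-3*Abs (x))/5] 48/ (5*(k^2 + 9))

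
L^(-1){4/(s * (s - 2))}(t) 4 * exp(t) * sinh(t)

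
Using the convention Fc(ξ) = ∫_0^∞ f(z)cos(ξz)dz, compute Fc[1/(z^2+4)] pi * exp(-2 * ξ)/4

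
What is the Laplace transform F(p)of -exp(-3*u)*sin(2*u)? -2/((p + 3)^2 + 4)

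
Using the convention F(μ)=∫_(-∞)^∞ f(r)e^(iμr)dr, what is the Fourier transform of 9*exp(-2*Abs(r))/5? 36/(5*(μ^2 + 4))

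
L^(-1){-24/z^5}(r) -r^4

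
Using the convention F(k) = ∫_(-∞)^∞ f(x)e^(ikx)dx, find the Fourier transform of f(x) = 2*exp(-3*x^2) 2*sqrt(3)*sqrt(pi)*exp(-k^2/12)/3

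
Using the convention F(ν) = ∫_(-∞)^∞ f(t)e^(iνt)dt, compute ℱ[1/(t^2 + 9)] pi*exp(-3*Abs(ν))/3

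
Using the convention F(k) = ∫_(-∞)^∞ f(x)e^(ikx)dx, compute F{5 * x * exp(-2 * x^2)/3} 5 * sqrt(2) * I * sqrt(pi) * k * exp(-k^2/8)/24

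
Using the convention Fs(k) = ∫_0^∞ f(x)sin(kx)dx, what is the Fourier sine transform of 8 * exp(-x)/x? 8 * atan(k)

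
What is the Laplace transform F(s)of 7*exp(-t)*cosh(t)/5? 7*(s + 1)/(5*s*(s + 2))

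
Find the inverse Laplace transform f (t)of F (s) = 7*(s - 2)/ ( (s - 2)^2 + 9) 7*exp (2*t)*cos (3*t)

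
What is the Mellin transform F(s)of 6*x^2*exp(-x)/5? 6*gamma(s + 2)/5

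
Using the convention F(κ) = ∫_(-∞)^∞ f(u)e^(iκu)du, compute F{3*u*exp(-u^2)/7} 3*I*sqrt(pi)*κ*exp(-κ^2/4)/14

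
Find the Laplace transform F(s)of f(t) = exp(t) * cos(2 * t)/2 (s - 1)/(2 * ((s - 1)^2 + 4))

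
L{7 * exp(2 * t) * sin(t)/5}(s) 7/(5 * ((s - 2)^2 + 1))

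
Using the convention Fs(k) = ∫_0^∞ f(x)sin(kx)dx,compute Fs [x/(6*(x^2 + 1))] pi*exp(-k)/12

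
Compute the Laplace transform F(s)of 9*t 9/s^2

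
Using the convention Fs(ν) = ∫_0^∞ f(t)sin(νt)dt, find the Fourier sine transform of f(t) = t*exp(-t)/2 ν/(ν^2 + 1)^2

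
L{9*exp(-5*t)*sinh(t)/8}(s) 9/(8*((s + 5)^2 - 1))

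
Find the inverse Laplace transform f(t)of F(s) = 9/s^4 3*t^3/2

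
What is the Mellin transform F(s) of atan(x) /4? -pi * sec(pi * s/2) /(8 * s) 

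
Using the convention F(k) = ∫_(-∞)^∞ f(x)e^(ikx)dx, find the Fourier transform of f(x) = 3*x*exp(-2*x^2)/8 3*sqrt(2)*I*sqrt(pi)*k*exp(-k^2/8)/64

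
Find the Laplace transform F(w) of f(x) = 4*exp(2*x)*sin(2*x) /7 8/(7*((w - 2) ^2+4) ) 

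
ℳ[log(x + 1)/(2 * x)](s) -pi * csc(pi * s)/(2 * s - 2)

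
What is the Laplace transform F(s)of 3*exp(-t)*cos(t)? 3*(s + 1)/((s + 1)^2 + 1)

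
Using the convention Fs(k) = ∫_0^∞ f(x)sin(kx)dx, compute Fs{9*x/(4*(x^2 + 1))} 9*pi*exp(-k)/8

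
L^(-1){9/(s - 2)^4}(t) 3*t^3*exp(2*t)/2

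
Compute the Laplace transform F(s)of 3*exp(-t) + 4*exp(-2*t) 3/(s + 1) + 4/(s + 2)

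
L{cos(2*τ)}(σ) σ/(σ^2 + 4)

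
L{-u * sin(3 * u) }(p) -6 * p/(p^2 + 9) ^2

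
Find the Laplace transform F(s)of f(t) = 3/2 3/(2*s)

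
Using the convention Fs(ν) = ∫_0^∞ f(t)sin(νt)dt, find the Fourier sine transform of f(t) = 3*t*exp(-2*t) 12*ν/(ν^2 + 4)^2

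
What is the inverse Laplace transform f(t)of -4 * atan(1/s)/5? -4 * sin(t)/(5 * t)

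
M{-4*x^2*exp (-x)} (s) -4*gamma (s + 2)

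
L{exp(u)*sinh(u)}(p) 1/(p*(p - 2))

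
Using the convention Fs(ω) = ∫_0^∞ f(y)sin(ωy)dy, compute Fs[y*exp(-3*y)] 6*ω/(ω^2 + 9)^2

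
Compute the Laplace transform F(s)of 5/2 5/(2*s)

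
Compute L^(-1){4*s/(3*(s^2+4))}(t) 4*cos(2*t)/3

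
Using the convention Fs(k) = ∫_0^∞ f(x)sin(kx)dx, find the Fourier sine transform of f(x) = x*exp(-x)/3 2*k/(3*(k^2 + 1)^2)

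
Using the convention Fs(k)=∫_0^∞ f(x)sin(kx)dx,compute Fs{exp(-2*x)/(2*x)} atan(k/2)/2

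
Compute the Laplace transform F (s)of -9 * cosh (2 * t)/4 -9 * s/ (4 * s^2 - 16)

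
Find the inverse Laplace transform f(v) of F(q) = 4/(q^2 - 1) 4*sinh(v) 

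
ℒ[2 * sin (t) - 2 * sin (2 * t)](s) 2/ (s^2 + 1) - 4/ (s^2 + 4)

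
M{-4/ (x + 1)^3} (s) -2*pi*(s - 2)*(s - 1)/sin (pi*s)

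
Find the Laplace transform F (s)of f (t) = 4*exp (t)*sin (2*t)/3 8/ (3*( (s - 1)^2 + 4))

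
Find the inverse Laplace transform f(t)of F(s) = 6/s 6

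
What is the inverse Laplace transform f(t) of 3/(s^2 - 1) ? 3*sinh(t) 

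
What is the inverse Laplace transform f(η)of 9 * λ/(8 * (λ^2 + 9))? 9 * cos(3 * η)/8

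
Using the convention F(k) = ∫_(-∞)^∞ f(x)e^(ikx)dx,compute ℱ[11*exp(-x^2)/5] 11*sqrt(pi)*exp(-k^2/4)/5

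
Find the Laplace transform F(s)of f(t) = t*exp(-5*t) (s + 5)^(-2)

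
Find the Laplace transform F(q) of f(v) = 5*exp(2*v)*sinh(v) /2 5/(2*((q - 2) ^2 - 1) ) 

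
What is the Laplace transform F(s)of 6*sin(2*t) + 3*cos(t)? 12/(s^2 + 4) + 3*s/(s^2 + 1)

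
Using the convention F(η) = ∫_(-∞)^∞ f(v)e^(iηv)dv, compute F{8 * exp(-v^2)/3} 8 * sqrt(pi) * exp(-η^2/4)/3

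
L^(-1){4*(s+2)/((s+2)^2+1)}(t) 4*exp(-2*t)*cos(t)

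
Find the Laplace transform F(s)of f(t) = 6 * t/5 6/(5 * s^2)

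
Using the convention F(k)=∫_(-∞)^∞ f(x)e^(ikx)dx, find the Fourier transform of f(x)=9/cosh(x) 9*pi/cosh(pi*k/2)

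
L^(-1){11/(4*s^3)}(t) 11*t^2/8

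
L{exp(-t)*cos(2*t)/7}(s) (s+1)/(7*((s+1)^2+4))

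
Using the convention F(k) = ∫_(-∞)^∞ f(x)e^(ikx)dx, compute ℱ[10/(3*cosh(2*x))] 5*pi/(3*cosh(pi*k/4))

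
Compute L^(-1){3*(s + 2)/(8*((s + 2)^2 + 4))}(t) 3*exp(-2*t)*cos(2*t)/8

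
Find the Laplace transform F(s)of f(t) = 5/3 5/(3 * s)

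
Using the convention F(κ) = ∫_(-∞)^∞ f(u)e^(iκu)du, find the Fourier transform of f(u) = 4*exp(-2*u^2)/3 2*sqrt(2)*sqrt(pi)*exp(-κ^2/8)/3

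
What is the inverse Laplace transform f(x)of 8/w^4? 4 * x^3/3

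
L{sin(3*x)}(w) 3/(w^2 + 9)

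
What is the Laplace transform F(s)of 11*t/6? 11/(6*s^2)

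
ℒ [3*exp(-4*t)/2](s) 3/(2*(s + 4))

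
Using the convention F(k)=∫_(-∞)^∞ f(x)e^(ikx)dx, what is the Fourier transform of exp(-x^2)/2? sqrt(pi) * exp(-k^2/4)/2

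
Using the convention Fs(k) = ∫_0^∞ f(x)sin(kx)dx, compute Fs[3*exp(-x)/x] 3*atan(k)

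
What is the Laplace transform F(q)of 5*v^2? 10/q^3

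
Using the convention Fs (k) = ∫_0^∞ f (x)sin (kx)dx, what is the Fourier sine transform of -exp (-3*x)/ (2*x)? -atan (k/3)/2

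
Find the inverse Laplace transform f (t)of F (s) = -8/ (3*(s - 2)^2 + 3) -8*exp (2*t)*sin (t)/3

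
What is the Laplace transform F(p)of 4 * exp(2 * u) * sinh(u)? 4/((p - 2)^2 - 1)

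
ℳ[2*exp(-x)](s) 2*gamma(s)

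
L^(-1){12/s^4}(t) 2 * t^3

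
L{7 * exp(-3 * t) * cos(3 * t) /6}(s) 7 * (s + 3) /(6 * ((s + 3) ^2 + 9) ) 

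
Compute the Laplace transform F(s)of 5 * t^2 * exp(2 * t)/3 10/(3 * (s - 2)^3)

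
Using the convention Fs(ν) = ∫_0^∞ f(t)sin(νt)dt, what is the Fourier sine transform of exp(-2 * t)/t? atan(ν/2)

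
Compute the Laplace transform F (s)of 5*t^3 30/s^4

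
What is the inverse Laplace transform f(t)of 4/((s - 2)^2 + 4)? 2*exp(2*t)*sin(2*t)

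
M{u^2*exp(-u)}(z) gamma(z + 2)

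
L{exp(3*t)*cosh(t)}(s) (s - 3)/((s - 3)^2 - 1)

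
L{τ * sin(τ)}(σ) 2 * σ/(σ^2 + 1)^2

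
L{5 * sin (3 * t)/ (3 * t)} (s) 5 * atan (3/s)/3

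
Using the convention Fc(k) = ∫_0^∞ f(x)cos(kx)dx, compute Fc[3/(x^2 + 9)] pi*exp(-3*k)/2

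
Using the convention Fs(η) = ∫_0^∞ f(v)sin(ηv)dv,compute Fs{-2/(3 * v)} -pi/3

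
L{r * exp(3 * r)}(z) (z - 3)^(-2)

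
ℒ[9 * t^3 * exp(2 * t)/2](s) 27/(s - 2)^4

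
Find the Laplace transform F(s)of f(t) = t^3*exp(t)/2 3/(s - 1)^4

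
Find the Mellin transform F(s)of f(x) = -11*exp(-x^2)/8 -11*gamma(s/2)/16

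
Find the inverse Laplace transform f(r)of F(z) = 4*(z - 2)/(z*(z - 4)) 4*exp(2*r)*cosh(2*r)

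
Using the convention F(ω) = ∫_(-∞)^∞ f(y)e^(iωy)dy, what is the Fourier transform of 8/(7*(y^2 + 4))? 4*pi*exp(-2*Abs(ω))/7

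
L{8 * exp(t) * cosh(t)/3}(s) 8 * (s - 1)/(3 * s * (s - 2))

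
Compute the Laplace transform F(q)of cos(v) q/(q^2+1)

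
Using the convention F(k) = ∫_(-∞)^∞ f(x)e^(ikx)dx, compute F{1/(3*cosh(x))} pi/(3*cosh(pi*k/2))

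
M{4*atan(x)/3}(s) -2*pi*sec(pi*s/2)/(3*s)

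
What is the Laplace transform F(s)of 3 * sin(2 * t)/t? 3 * atan(2/s)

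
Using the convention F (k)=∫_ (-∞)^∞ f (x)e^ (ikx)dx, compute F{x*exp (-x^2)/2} I*sqrt (pi)*k*exp (-k^2/4)/4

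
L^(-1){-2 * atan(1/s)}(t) -2 * sin(t)/t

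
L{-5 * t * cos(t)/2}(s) 5 * (1 - s^2)/(2 * (s^2 + 1)^2)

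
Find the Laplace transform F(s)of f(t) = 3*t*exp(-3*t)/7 3/(7*(s + 3)^2)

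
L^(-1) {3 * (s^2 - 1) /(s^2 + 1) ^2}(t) 3 * t * cos(t) 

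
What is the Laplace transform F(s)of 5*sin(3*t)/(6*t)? 5*atan(3/s)/6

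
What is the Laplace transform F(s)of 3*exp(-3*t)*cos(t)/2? 3*(s+3)/(2*((s+3)^2+1))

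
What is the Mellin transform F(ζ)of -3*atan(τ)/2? 3*pi*sec(pi*ζ/2)/(4*ζ)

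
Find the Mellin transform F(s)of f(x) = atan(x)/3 -pi*sec(pi*s/2)/(6*s)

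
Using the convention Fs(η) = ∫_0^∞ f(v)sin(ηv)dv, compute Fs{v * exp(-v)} 2 * η/(η^2+1)^2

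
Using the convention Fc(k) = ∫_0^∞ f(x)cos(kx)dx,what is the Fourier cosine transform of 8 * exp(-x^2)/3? 4 * sqrt(pi) * exp(-k^2/4)/3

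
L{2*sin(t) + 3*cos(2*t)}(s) 2/(s^2 + 1) + 3*s/(s^2 + 4)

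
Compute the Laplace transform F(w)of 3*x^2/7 6/(7*w^3)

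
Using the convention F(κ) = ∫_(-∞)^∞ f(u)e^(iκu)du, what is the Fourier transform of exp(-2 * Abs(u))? 4/(κ^2 + 4)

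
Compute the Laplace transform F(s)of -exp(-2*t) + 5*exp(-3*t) 5/(s + 3) - 1/(s + 2)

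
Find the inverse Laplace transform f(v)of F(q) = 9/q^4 3 * v^3/2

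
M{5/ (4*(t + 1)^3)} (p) 5*pi*(p - 2)*(p - 1)/ (8*sin (pi*p))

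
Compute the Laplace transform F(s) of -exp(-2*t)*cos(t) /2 (-s - 2) /(2*((s+2) ^2+1) ) 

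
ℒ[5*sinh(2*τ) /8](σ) 5/(4*(σ^2 - 4) ) 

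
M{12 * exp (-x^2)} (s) 6 * gamma (s/2)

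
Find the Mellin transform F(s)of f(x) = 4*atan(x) -2*pi*sec(pi*s/2)/s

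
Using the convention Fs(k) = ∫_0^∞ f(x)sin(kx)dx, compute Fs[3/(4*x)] 3*pi/8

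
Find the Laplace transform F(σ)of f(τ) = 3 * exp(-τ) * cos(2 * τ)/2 3 * (σ + 1)/(2 * ((σ + 1)^2 + 4))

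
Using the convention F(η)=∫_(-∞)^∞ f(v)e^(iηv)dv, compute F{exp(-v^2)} sqrt(pi) * exp(-η^2/4)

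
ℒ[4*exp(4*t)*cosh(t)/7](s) 4*(s - 4)/(7*((s - 4)^2 - 1))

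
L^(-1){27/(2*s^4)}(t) 9*t^3/4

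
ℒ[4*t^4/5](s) 96/(5*s^5)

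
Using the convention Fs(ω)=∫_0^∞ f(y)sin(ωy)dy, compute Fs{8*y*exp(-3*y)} 48*ω/(ω^2 + 9)^2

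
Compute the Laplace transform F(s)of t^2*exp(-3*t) 2/(s + 3)^3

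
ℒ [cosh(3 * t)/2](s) s/(2 * (s^2 - 9))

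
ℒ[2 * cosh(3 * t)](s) 2 * s/(s^2 - 9)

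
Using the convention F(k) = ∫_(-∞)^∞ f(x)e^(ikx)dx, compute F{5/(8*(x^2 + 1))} 5*pi*exp(-Abs(k))/8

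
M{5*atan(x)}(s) -5*pi*sec(pi*s/2)/(2*s)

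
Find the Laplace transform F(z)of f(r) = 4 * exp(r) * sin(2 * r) 8/((z - 1)^2 + 4)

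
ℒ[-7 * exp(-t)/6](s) -7/(6 * s + 6)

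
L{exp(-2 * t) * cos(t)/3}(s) (s + 2)/(3 * ((s + 2)^2 + 1))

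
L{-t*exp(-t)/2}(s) -1/(2*(s+1)^2)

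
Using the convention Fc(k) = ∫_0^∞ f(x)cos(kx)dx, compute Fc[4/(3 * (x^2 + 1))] 2 * pi * exp(-k)/3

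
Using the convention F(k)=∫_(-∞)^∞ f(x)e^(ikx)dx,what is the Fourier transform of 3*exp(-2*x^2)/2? 3*sqrt(2)*sqrt(pi)*exp(-k^2/8)/4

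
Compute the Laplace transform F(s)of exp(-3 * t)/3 1/(3 * (s + 3))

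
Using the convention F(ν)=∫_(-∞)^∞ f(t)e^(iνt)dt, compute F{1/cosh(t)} pi/cosh(pi*ν/2)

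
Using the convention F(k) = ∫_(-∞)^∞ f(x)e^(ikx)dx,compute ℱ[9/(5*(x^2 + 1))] 9*pi*exp(-Abs(k))/5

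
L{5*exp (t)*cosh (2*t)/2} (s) 5*(s - 1)/ (2*( (s - 1)^2 - 4))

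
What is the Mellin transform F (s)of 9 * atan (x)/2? -9 * pi * sec (pi * s/2)/ (4 * s)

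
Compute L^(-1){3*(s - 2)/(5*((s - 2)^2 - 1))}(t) 3*exp(2*t)*cosh(t)/5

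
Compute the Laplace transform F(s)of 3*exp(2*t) 3/(s - 2)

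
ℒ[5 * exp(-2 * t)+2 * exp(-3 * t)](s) 5/(s+2)+2/(s+3)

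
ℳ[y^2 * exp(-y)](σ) gamma(σ + 2)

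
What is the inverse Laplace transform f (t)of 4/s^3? 2*t^2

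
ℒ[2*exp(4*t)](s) 2/(s - 4)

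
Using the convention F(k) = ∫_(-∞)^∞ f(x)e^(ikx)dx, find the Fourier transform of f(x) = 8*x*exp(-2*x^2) sqrt(2)*I*sqrt(pi)*k*exp(-k^2/8)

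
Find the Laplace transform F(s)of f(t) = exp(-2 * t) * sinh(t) 1/((s + 2)^2 - 1)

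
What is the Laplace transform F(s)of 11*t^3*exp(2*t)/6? 11/(s - 2)^4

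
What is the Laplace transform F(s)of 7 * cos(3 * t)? 7 * s/(s^2+9)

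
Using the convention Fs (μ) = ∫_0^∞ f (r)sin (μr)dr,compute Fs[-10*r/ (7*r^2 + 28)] -5*pi*exp (-2*μ)/7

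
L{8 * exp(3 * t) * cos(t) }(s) 8 * (s - 3) /((s - 3) ^2 + 1) 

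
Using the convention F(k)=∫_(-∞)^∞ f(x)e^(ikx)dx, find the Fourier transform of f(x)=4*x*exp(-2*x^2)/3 sqrt(2)*I*sqrt(pi)*k*exp(-k^2/8)/6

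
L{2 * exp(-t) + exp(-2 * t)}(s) 2/(s + 1) + 1/(s + 2)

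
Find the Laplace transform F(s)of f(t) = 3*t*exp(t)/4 3/(4*(s - 1)^2)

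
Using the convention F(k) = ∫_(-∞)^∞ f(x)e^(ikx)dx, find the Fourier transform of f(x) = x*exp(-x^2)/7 I*sqrt(pi)*k*exp(-k^2/4)/14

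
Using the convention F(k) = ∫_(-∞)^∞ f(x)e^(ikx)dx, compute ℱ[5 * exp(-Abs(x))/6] 5/(3 * (k^2 + 1))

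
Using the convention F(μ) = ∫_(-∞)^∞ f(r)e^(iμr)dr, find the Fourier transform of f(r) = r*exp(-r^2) I*sqrt(pi)*μ*exp(-μ^2/4)/2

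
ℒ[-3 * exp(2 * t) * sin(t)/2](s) -3/(2 * (s - 2)^2 + 2)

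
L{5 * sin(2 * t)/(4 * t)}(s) 5 * atan(2/s)/4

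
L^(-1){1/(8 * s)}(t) 1/8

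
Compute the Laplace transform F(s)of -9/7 -9/(7*s)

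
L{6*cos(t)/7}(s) 6*s/(7*(s^2 + 1))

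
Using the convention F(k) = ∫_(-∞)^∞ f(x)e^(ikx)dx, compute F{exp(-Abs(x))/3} 2/(3 * (k^2 + 1))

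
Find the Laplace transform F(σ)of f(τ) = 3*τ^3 18/σ^4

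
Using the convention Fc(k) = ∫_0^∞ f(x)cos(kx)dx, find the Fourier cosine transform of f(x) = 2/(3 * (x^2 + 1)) pi * exp(-k)/3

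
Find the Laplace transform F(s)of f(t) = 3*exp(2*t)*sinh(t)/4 3/(4*((s - 2)^2-1))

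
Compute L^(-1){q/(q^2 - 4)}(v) cosh(2*v)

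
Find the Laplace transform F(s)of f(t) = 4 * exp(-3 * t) 4/(s+3)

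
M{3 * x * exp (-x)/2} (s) 3 * gamma (s + 1)/2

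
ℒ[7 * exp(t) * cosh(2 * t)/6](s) 7 * (s - 1)/(6 * ((s - 1)^2 - 4))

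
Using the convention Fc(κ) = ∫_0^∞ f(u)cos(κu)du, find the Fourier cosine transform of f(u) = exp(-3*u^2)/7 sqrt(3)*sqrt(pi)*exp(-κ^2/12)/42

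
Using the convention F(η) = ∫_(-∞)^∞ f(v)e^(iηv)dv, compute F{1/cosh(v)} pi/cosh(pi*η/2)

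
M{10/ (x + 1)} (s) 10*pi*csc (pi*s)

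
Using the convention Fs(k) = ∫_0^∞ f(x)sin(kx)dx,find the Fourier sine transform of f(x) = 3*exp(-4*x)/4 3*k/(4*(k^2 + 16))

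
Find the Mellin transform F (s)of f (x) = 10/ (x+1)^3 5 * pi * (s - 2) * (s - 1)/sin (pi * s)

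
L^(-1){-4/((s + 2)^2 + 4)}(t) -2*exp(-2*t)*sin(2*t)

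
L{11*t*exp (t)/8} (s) 11/ (8*(s - 1)^2)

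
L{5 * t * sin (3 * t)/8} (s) 15 * s/ (4 * (s^2+9)^2)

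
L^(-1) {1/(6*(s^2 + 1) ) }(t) sin(t) /6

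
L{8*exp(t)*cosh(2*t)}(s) 8*(s - 1)/((s - 1)^2 - 4)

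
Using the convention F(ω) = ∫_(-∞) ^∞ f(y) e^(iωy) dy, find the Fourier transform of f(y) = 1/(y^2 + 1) pi * exp(-Abs(ω) ) 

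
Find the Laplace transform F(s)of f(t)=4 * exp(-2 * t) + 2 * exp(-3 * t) 4/(s + 2) + 2/(s + 3)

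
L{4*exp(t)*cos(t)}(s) 4*(s - 1)/((s - 1)^2 + 1)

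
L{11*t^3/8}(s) 33/(4*s^4)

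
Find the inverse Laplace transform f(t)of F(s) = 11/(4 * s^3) 11 * t^2/8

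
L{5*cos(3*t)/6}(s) 5*s/(6*(s^2 + 9))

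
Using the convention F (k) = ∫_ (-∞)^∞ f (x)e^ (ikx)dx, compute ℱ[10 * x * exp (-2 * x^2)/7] 5 * sqrt (2) * I * sqrt (pi) * k * exp (-k^2/8)/28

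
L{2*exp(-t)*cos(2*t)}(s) 2*(s + 1)/((s + 1)^2 + 4)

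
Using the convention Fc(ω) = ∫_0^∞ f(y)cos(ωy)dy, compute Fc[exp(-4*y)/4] 1/(ω^2 + 16)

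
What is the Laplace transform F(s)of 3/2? 3/(2 * s)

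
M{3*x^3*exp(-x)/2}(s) 3*gamma(s+3)/2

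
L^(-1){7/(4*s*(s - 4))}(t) 7*exp(2*t)*sinh(2*t)/8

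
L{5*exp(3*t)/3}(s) 5/(3*(s - 3))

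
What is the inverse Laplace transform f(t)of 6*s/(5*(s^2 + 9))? 6*cos(3*t)/5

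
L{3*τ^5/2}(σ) 180/σ^6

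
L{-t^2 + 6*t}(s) 6/s^2-2/s^3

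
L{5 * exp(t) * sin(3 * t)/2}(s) 15/(2 * ((s - 1)^2+9))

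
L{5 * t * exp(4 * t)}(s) 5/(s - 4)^2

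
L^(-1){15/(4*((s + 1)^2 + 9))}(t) 5*exp(-t)*sin(3*t)/4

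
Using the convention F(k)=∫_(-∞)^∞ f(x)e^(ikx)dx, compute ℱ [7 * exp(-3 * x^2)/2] 7 * sqrt(3) * sqrt(pi) * exp(-k^2/12)/6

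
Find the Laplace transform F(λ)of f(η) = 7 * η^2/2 7/λ^3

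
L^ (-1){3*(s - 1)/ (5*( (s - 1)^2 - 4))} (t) 3*exp (t)*cosh (2*t)/5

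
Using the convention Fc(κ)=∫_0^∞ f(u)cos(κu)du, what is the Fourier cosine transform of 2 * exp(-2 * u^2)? sqrt(2) * sqrt(pi) * exp(-κ^2/8)/2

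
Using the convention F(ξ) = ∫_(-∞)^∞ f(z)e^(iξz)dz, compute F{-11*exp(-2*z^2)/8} -11*sqrt(2)*sqrt(pi)*exp(-ξ^2/8)/16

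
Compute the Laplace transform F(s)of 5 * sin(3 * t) 15/(s^2+9)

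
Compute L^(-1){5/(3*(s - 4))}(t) 5*exp(4*t)/3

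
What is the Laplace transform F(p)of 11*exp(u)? 11/(p - 1)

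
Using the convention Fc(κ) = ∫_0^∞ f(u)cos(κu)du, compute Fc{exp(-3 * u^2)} sqrt(3) * sqrt(pi) * exp(-κ^2/12)/6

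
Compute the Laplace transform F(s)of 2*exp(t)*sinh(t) 2/(s*(s - 2))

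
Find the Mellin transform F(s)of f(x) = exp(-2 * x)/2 gamma(s)/(2 * 2^s)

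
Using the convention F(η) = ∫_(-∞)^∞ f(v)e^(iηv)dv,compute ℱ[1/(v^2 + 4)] pi*exp(-2*Abs(η))/2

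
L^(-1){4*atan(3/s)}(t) 4*sin(3*t)/t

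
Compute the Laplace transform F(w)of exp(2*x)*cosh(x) (w - 2)/((w - 2)^2 - 1)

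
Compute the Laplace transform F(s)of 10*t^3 60/s^4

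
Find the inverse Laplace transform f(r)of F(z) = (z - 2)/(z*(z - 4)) exp(2*r)*cosh(2*r)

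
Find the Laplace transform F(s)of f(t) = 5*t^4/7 120/(7*s^5)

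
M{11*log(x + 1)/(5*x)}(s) -11*pi*csc(pi*s)/(5*s - 5)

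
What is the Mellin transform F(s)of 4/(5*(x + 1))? 4*pi*csc(pi*s)/5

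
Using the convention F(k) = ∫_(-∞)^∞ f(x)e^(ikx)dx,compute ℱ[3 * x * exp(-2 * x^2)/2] 3 * sqrt(2) * I * sqrt(pi) * k * exp(-k^2/8)/16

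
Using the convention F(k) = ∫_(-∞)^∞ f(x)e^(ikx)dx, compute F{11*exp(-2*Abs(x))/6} 22/(3*(k^2+4))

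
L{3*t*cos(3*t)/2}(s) 3*(s^2-9)/(2*(s^2+9)^2)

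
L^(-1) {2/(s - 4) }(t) 2*exp(4*t) 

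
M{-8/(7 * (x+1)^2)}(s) 8 * pi * (s - 1)/(7 * sin(pi * s))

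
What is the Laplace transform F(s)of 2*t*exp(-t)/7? 2/(7*(s + 1)^2)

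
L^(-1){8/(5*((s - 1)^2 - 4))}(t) 4*exp(t)*sinh(2*t)/5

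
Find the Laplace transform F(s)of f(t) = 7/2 7/(2*s)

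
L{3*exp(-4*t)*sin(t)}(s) 3/((s + 4)^2 + 1)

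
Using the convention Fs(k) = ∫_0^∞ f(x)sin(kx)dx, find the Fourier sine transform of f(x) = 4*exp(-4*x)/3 4*k/(3*(k^2 + 16))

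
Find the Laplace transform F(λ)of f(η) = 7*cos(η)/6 7*λ/(6*(λ^2 + 1))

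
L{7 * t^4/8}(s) 21/s^5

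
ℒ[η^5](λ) 120/λ^6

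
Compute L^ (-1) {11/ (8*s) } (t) 11/8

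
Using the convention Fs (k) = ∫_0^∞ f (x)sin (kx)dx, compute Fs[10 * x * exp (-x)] 20 * k/ (k^2 + 1)^2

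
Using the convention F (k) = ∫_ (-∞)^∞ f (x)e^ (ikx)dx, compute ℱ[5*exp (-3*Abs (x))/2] 15/ (k^2+9)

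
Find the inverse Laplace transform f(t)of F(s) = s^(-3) t^2/2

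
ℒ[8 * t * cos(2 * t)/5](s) 8 * (s^2 - 4)/(5 * (s^2+4)^2)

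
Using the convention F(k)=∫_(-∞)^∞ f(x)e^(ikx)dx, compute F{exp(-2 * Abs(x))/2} 2/(k^2 + 4)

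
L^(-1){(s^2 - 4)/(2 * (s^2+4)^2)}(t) t * cos(2 * t)/2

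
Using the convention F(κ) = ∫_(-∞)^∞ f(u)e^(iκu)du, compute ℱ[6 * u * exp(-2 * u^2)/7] 3 * sqrt(2) * I * sqrt(pi) * κ * exp(-κ^2/8)/28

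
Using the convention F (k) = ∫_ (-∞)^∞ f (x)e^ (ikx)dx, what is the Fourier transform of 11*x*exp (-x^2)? 11*I*sqrt (pi)*k*exp (-k^2/4)/2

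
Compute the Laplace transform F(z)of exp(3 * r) 1/(z - 3)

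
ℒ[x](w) w^(-2)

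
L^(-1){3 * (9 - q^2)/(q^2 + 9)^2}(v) -3 * v * cos(3 * v)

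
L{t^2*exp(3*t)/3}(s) 2/(3*(s - 3)^3)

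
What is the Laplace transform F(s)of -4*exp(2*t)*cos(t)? 4*(2 - s)/((s - 2)^2 + 1)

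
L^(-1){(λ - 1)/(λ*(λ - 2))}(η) exp(η)*cosh(η)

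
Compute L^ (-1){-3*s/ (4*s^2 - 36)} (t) -3*cosh (3*t)/4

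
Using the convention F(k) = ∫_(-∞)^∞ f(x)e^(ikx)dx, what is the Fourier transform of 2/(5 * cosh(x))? 2 * pi/(5 * cosh(pi * k/2))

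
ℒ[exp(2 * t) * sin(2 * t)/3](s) 2/(3 * ((s - 2)^2+4))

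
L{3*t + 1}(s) 1/s + 3/s^2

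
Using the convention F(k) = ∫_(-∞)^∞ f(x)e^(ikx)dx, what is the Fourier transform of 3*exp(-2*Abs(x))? 12/(k^2 + 4)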